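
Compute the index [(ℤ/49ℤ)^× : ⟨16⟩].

ord(16) | φ(49) = φ(7^2) = 7·(7−1) = 42 = 2 · 3 · 7.
Divisors of 42: 1, 2, 3, 6, 7, 14, 21, 42.
Evaluate successive powers at the divisors of 42:
16^1 ≡ 16 (mod 49)
16^2 ≡ 11 (mod 49)
16^3 ≡ 29 (mod 49)
16^6 ≡ 8 (mod 49)
16^7 ≡ 30 (mod 49)
16^14 ≡ 18 (mod 49)
16^21 ≡ 1 (mod 49) ✓
Thus |⟨16⟩| = ord(16) = 21.
The index is φ(49) / ord(16) = 42 / 21 = 2.

2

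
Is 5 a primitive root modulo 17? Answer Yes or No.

φ(17) = 17 − 1 = 16 = 2^4.
5 is a primitive root mod 17 iff 5^(φ(17)/q) ≢ 1 for every prime q | φ(17), i.e. q ∈ {2}.
5^8 ≡ 16 (mod 17)  [q = 2: ≢ 1 ✓]
None equal 1, so ord_17(5) = 16: 5 is a primitive root.

Yes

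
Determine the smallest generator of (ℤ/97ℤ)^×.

5

φ(97) = 97 − 1 = 96 = 2^5 · 3.
Test candidates g = 2, 3, … against the prime factors q ∈ {2, 3} of φ(97): g is a generator iff g^(96/q) ≢ 1 for every such q.
g = 2: 2^48 ≡ 1 — hits 1, so not a primitive root.
g = 3: 3^48 ≡ 1 — hits 1, so not a primitive root.
g = 4: 4^48 ≡ 1 — hits 1, so not a primitive root.
g = 5: 5^48 ≡ 96; 5^32 ≡ 35 — none is 1, so 5 is a primitive root.
The smallest primitive root modulo 97 is 5.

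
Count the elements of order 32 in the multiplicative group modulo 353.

16

φ(353) = 353 − 1 = 352 = 2^5 · 11.
In a cyclic group of order 352, there are φ(d) elements of order d for each divisor d of 352, and zero for non-divisors.
32 = 2^5 divides 352, and φ(32) = 16.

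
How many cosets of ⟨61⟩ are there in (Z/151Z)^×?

1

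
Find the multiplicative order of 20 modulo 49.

The order of 20 must divide φ(49) = φ(7^2) = 7·(7−1) = 42 = 2 · 3 · 7.
Divisors of 42: 1, 2, 3, 6, 7, 14, 21, 42.
Check 20^d mod 49 for each divisor in increasing order:
20^1 ≡ 20 (mod 49)
20^2 ≡ 8 (mod 49)
20^3 ≡ 13 (mod 49)
20^6 ≡ 22 (mod 49)
20^7 ≡ 48 (mod 49)
20^14 ≡ 1 (mod 49) ✓
Hence ord(20) = 14.

14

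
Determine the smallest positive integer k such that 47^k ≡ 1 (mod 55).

ord(47) | φ(55) = φ(5·11) = (5−1)·(11−1) = 4·10 = 40 = 2^3 · 5.
Divisors of 40: 1, 2, 4, 5, 8, 10, 20, 40.
Check 47^d mod 55 for each divisor in increasing order:
47^1 ≡ 47
47^2 ≡ 9
47^4 ≡ 26
47^5 ≡ 12
47^8 ≡ 16
47^10 ≡ 34
47^20 ≡ 1
So ord_55(47) = 20.

20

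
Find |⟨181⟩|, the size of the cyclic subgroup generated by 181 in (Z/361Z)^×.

ord(181) | φ(361) = φ(19^2) = 19·(19−1) = 342 = 2 · 3^2 · 19.
Divisors of 342: 1, 2, 3, 6, 9, 18, 19, 38, 57, 114, 171, 342.
Test each divisor d:
181^1 ≡ 181 (mod 361)
181^2 ≡ 271 (mod 361)
181^3 ≡ 316 (mod 361)
181^6 ≡ 220 (mod 361)
181^9 ≡ 208 (mod 361)
181^18 ≡ 305 (mod 361)
181^19 ≡ 333 (mod 361)
181^38 ≡ 62 (mod 361)
181^57 ≡ 69 (mod 361)
181^114 ≡ 68 (mod 361)
181^171 ≡ 360 (mod 361)
181^342 ≡ 1 (mod 361) ✓
So ord_361(181) = 342.

342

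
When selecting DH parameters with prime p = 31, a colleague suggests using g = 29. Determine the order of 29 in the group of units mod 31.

ord(29) | φ(31) = 31 − 1 = 30 = 2 · 3 · 5.
Divisors of 30: 1, 2, 3, 5, 6, 10, 15, 30.
Compute 29^d (mod 31) for the divisors d until we hit 1:
29^1 ≡ 29 (mod 31)
29^2 ≡ 4 (mod 31)
29^3 ≡ 23 (mod 31)
29^5 ≡ 30 (mod 31)
29^6 ≡ 2 (mod 31)
29^10 ≡ 1 (mod 31) ✓
So ord_31(29) = 10.

10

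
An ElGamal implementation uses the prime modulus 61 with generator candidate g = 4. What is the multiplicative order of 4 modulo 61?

30

The order of 4 must divide φ(61) = 61 − 1 = 60 = 2^2 · 3 · 5.
Divisors of 60: 1, 2, 3, 4, 5, 6, 10, 12, 15, 20, 30, 60.
Check 4^d mod 61 for each divisor in increasing order:
4^1 ≡ 4
4^2 ≡ 16
4^3 ≡ 3
4^4 ≡ 12
4^5 ≡ 48
4^6 ≡ 9
4^10 ≡ 47
4^12 ≡ 20
4^15 ≡ 60
4^20 ≡ 13
4^30 ≡ 1
So ord_61(4) = 30.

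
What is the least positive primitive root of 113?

3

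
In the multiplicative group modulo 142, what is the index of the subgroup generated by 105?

5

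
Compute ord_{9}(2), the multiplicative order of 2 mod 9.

6

The order of 2 must divide φ(9) = φ(3^2) = 3·(3−1) = 6 = 2 · 3.
Divisors of 6: 1, 2, 3, 6.
Check 2^d mod 9 for each divisor in increasing order:
2^1 ≡ 2 (mod 9)
2^2 ≡ 4 (mod 9)
2^3 ≡ 8 (mod 9)
2^6 ≡ 1 (mod 9) ✓
So ord_9(2) = 6.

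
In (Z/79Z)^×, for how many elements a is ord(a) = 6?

φ(79) = 79 − 1 = 78 = 2 · 3 · 13.
Since (Z/79Z)^× is cyclic of order 78, the number of elements of order d is φ(d) when d | 78 and 0 otherwise.
6 = 2 · 3 divides 78, and φ(6) = 2.

2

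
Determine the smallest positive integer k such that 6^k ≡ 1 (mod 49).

14

Since 6 ∈ (Z/49Z)^×, its order divides φ(49) = φ(7^2) = 7·(7−1) = 42 = 2 · 3 · 7.
Divisors of 42: 1, 2, 3, 6, 7, 14, 21, 42.
Test each divisor d:
6^1 ≡ 6 (mod 49)
6^2 ≡ 36 (mod 49)
6^3 ≡ 20 (mod 49)
6^6 ≡ 8 (mod 49)
6^7 ≡ 48 (mod 49)
6^14 ≡ 1 (mod 49) ✓
So ord_49(6) = 14.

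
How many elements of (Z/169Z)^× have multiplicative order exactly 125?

0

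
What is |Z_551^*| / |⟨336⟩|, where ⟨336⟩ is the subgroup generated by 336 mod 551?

14

Since 336 ∈ (Z/551Z)^×, its order divides φ(551) = φ(19·29) = (19−1)·(29−1) = 18·28 = 504 = 2^3 · 3^2 · 7.
Divisors of 504: 1, 2, 3, 4, 6, 7, 8, 9, 12, 14, 18, 21, 24, 28, 36, 42, 56, 63, 72, 84, 126, 168, 252, 504.
Check 336^d mod 551 for each divisor in increasing order:
336^1 ≡ 336
336^2 ≡ 492
336^3 ≡ 12
336^4 ≡ 175
336^6 ≡ 144
336^7 ≡ 447
336^8 ≡ 320
336^9 ≡ 75
336^12 ≡ 349
336^14 ≡ 347
336^18 ≡ 115
336^21 ≡ 278
336^24 ≡ 30
336^28 ≡ 291
336^36 ≡ 1
So ord_551(336) = 36, hence |⟨336⟩| = 36.
Index = |(Z/551Z)^×| / |⟨336⟩| = 504 / 36 = 14.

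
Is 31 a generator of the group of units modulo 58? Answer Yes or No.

φ(58) = φ(2)·φ(29) = 1·28 = 28 = 2^2 · 7.
Test 31^(28/q) mod 58 for each prime factor q of 28:
31^14 ≡ 57 (mod 58)  [q = 2: ≢ 1 ✓]
31^4 ≡ 45 (mod 58)  [q = 7: ≢ 1 ✓]
None equal 1, so ord_58(31) = 28: 31 is a primitive root.

Yes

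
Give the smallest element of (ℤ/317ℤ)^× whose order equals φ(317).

2

φ(317) = 317 − 1 = 316 = 2^2 · 79.
g is a primitive root iff g^(316/q) ≢ 1 (mod 317) for each prime q ∈ {2, 79}.
g = 2: 2^158 ≡ 316; 2^4 ≡ 16 — none is 1, so 2 is a primitive root.
Hence the least primitive root of 317 is 2.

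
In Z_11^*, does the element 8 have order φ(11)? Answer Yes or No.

Yes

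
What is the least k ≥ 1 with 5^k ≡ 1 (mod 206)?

ord(5) | φ(206) = φ(2)·φ(103) = 1·102 = 102 = 2 · 3 · 17.
Divisors of 102: 1, 2, 3, 6, 17, 34, 51, 102.
Test each divisor d:
5^1 ≡ 5 (mod 206)
5^2 ≡ 25 (mod 206)
5^3 ≡ 125 (mod 206)
5^6 ≡ 175 (mod 206)
5^17 ≡ 57 (mod 206)
5^34 ≡ 159 (mod 206)
5^51 ≡ 205 (mod 206)
5^102 ≡ 1 (mod 206) ✓
The smallest such exponent is 102, so the order of 5 is 102.

102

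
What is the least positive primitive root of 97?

φ(97) = 97 − 1 = 96 = 2^5 · 3.
Test candidates g = 2, 3, … against the prime factors q ∈ {2, 3} of φ(97): g is a generator iff g^(96/q) ≢ 1 for every such q.
g = 2: 2^48 ≡ 1 — hits 1, so not a primitive root.
g = 3: 3^48 ≡ 1 — hits 1, so not a primitive root.
g = 4: 4^48 ≡ 1 — hits 1, so not a primitive root.
g = 5: 5^48 ≡ 96; 5^32 ≡ 35 — none is 1, so 5 is a primitive root.
Hence the least primitive root of 97 is 5.

5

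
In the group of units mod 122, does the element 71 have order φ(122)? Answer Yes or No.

φ(122) = φ(2)·φ(61) = 1·60 = 60 = 2^2 · 3 · 5.
It suffices to check that the order of 71 is not a proper divisor of 60: compute 71^(60/q) for q ∈ {2, 3, 5}.
71^30 ≡ 121 (mod 122)  [q = 2: ≢ 1 ✓]
71^20 ≡ 13 (mod 122)  [q = 3: ≢ 1 ✓]
71^12 ≡ 119 (mod 122)  [q = 5: ≢ 1 ✓]
All checks pass, so 71 has order 60 and is a primitive root modulo 122.

Yes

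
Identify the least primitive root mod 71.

φ(71) = 71 − 1 = 70 = 2 · 5 · 7.
g is a primitive root iff g^(70/q) ≢ 1 (mod 71) for each prime q ∈ {2, 5, 7}.
g = 2: 2^35 ≡ 1 — hits 1, so not a primitive root.
g = 3: 3^35 ≡ 1 — hits 1, so not a primitive root.
g = 4: 4^35 ≡ 1 — hits 1, so not a primitive root.
g = 5: 5^35 ≡ 1 — hits 1, so not a primitive root.
g = 6: 6^35 ≡ 1 — hits 1, so not a primitive root.
g = 7: 7^35 ≡ 70; 7^14 ≡ 54; 7^10 ≡ 45 — none is 1, so 7 is a primitive root.
Hence the least primitive root of 71 is 7.

7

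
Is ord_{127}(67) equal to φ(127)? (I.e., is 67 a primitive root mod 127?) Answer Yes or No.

Yes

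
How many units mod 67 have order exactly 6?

φ(67) = 67 − 1 = 66 = 2 · 3 · 11.
(Z/67Z)^× is cyclic (|G| = 66); a cyclic group of order m has exactly φ(d) elements of each order d | m, and none otherwise.
6 = 2 · 3 divides 66, and φ(6) = 2.

2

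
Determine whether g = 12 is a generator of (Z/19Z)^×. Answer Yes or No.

φ(19) = 19 − 1 = 18 = 2 · 3^2.
Test 12^(18/q) mod 19 for each prime factor q of 18:
12^9 ≡ 18 (mod 19)  [q = 2: ≢ 1 ✓]
12^6 ≡ 1 (mod 19)  [q = 3: ≡ 1 ✗]
The check at q = 3 fails, so 12 generates a proper subgroup.

No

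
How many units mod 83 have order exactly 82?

φ(83) = 83 − 1 = 82 = 2 · 41.
(Z/83Z)^× is cyclic (|G| = 82); a cyclic group of order m has exactly φ(d) elements of each order d | m, and none otherwise.
82 = 2 · 41 divides 82, and φ(82) = 40.

40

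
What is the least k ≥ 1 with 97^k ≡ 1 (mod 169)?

By Lagrange's theorem, ord_169(97) divides φ(169) = φ(13^2) = 13·(13−1) = 156 = 2^2 · 3 · 13.
Divisors of 156: 1, 2, 3, 4, 6, 12, 13, 26, 39, 52, 78, 156.
Check 97^d mod 169 for each divisor in increasing order:
97^1 ≡ 97 (mod 169)
97^2 ≡ 114 (mod 169)
97^3 ≡ 73 (mod 169)
97^4 ≡ 152 (mod 169)
97^6 ≡ 90 (mod 169)
97^12 ≡ 157 (mod 169)
97^13 ≡ 19 (mod 169)
97^26 ≡ 23 (mod 169)
97^39 ≡ 99 (mod 169)
97^52 ≡ 22 (mod 169)
97^78 ≡ 168 (mod 169)
97^156 ≡ 1 (mod 169) ✓
Hence ord(97) = 156.

156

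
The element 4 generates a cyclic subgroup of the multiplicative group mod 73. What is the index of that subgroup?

8

ord(4) | φ(73) = 73 − 1 = 72 = 2^3 · 3^2.
Divisors of 72: 1, 2, 3, 4, 6, 8, 9, 12, 18, 24, 36, 72.
Test each divisor d:
4^1 ≡ 4
4^2 ≡ 16
4^3 ≡ 64
4^4 ≡ 37
4^6 ≡ 8
4^8 ≡ 55
4^9 ≡ 1
The order of 4 is 9, so the subgroup it generates has 9 elements.
The index is φ(73) / ord(4) = 72 / 9 = 8.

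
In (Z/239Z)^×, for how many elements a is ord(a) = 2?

1

φ(239) = 239 − 1 = 238 = 2 · 7 · 17.
Since (Z/239Z)^× is cyclic of order 238, the number of elements of order d is φ(d) when d | 238 and 0 otherwise.
2 | 238, and φ(2) = 2 − 1 = 1.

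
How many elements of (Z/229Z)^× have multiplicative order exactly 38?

φ(229) = 229 − 1 = 228 = 2^2 · 3 · 19.
Since (Z/229Z)^× is cyclic of order 228, the number of elements of order d is φ(d) when d | 228 and 0 otherwise.
38 = 2 · 19 divides 228, and φ(38) = 18.

18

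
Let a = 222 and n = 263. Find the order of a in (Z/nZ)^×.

131

Since 222 ∈ (Z/263Z)^×, its order divides φ(263) = 263 − 1 = 262 = 2 · 131.
Divisors of 262: 1, 2, 131, 262.
Test each divisor d:
222^1 ≡ 222 (mod 263)
222^2 ≡ 103 (mod 263)
222^131 ≡ 1 (mod 263) ✓
Hence ord(222) = 131.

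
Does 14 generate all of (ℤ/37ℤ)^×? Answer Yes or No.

φ(37) = 37 − 1 = 36 = 2^2 · 3^2.
An element g generates (Z/37Z)^× iff g^(36/q) ≢ 1 (mod 37) for each prime q ∈ {2, 3}.
14^18 ≡ 36 (mod 37)  [q = 2: ≢ 1 ✓]
14^12 ≡ 1 (mod 37)  [q = 3: ≡ 1 ✗]
The check at q = 3 fails, so 14 generates a proper subgroup.

No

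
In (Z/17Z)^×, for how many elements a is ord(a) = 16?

8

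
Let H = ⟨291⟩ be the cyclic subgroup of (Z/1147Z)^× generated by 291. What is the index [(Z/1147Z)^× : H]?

6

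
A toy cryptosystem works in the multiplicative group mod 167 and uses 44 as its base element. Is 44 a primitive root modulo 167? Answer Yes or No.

φ(167) = 167 − 1 = 166 = 2 · 83.
An element g generates (Z/167Z)^× iff g^(166/q) ≢ 1 (mod 167) for each prime q ∈ {2, 83}.
44^83 ≡ 1 (mod 167)  [q = 2: ≡ 1 ✗]
44^2 ≡ 99 (mod 167)  [q = 83: ≢ 1 ✓]
The check at q = 2 fails, so 44 generates a proper subgroup.

No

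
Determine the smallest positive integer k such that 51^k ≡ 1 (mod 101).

100

The order of 51 must divide φ(101) = 101 − 1 = 100 = 2^2 · 5^2.
Divisors of 100: 1, 2, 4, 5, 10, 20, 25, 50, 100.
Check 51^d mod 101 for each divisor in increasing order:
51^1 ≡ 51 (mod 101)
51^2 ≡ 76 (mod 101)
51^4 ≡ 19 (mod 101)
51^5 ≡ 60 (mod 101)
51^10 ≡ 65 (mod 101)
51^20 ≡ 84 (mod 101)
51^25 ≡ 91 (mod 101)
51^50 ≡ 100 (mod 101)
51^100 ≡ 1 (mod 101) ✓
So ord_101(51) = 100.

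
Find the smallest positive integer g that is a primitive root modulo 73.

φ(73) = 73 − 1 = 72 = 2^3 · 3^2.
Test candidates g = 2, 3, … against the prime factors q ∈ {2, 3} of φ(73): g is a generator iff g^(72/q) ≢ 1 for every such q.
g = 2: 2^36 ≡ 1 — hits 1, so not a primitive root.
g = 3: 3^36 ≡ 1 — hits 1, so not a primitive root.
g = 4: 4^36 ≡ 1 — hits 1, so not a primitive root.
g = 5: 5^36 ≡ 72; 5^24 ≡ 8 — none is 1, so 5 is a primitive root.
The smallest primitive root modulo 73 is 5.

5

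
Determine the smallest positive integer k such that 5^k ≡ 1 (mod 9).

ord(5) | φ(9) = φ(3^2) = 3·(3−1) = 6 = 2 · 3.
Divisors of 6: 1, 2, 3, 6.
Evaluate successive powers at the divisors of 6:
5^1 ≡ 5
5^2 ≡ 7
5^3 ≡ 8
5^6 ≡ 1
The smallest such exponent is 6, so the order of 5 is 6.

6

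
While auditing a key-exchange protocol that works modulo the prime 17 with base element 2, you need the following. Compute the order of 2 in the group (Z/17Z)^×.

8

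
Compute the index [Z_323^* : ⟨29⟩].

2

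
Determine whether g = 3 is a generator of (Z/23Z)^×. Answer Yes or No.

No

φ(23) = 23 − 1 = 22 = 2 · 11.
Test 3^(22/q) mod 23 for each prime factor q of 22:
3^11 ≡ 1 (mod 23)  [q = 2: ≡ 1 ✗]
3^2 ≡ 9 (mod 23)  [q = 11: ≢ 1 ✓]
Since 3^11 ≡ 1, the order of 3 divides 11 < 22, so 3 is not a primitive root.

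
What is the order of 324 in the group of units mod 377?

14

The order of 324 must divide φ(377) = φ(13·29) = (13−1)·(29−1) = 12·28 = 336 = 2^4 · 3 · 7.
Divisors of 336: 1, 2, 3, 4, 6, 7, 8, 12, 14, 16, 21, 24, 28, 42, 48, 56, 84, 112, 168, 336.
Check 324^d mod 377 for each divisor in increasing order:
324^1 ≡ 324 (mod 377)
324^2 ≡ 170 (mod 377)
324^3 ≡ 38 (mod 377)
324^4 ≡ 248 (mod 377)
324^6 ≡ 313 (mod 377)
324^7 ≡ 376 (mod 377)
324^8 ≡ 53 (mod 377)
324^12 ≡ 326 (mod 377)
324^14 ≡ 1 (mod 377) ✓
So ord_377(324) = 14.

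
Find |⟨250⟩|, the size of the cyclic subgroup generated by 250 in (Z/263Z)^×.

262

By Lagrange's theorem, ord_263(250) divides φ(263) = 263 − 1 = 262 = 2 · 131.
Divisors of 262: 1, 2, 131, 262.
Compute 250^d (mod 263) for the divisors d until we hit 1:
250^1 ≡ 250 (mod 263)
250^2 ≡ 169 (mod 263)
250^131 ≡ 262 (mod 263)
250^262 ≡ 1 (mod 263) ✓
So ord_263(250) = 262.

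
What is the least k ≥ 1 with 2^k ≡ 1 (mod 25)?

By Lagrange's theorem, ord_25(2) divides φ(25) = φ(5^2) = 5·(5−1) = 20 = 2^2 · 5.
Divisors of 20: 1, 2, 4, 5, 10, 20.
Check 2^d mod 25 for each divisor in increasing order:
2^1 ≡ 2 (mod 25)
2^2 ≡ 4 (mod 25)
2^4 ≡ 16 (mod 25)
2^5 ≡ 7 (mod 25)
2^10 ≡ 24 (mod 25)
2^20 ≡ 1 (mod 25) ✓
So ord_25(2) = 20.

20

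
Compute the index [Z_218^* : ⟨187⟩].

4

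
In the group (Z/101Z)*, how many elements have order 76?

0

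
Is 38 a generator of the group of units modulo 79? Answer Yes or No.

No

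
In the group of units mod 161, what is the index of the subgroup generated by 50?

12

ord(50) | φ(161) = φ(7·23) = (7−1)·(23−1) = 6·22 = 132 = 2^2 · 3 · 11.
Divisors of 132: 1, 2, 3, 4, 6, 11, 12, 22, 33, 44, 66, 132.
Evaluate successive powers at the divisors of 132:
50^1 ≡ 50 (mod 161)
50^2 ≡ 85 (mod 161)
50^3 ≡ 64 (mod 161)
50^4 ≡ 141 (mod 161)
50^6 ≡ 71 (mod 161)
50^11 ≡ 1 (mod 161) ✓
So ord_161(50) = 11, hence |⟨50⟩| = 11.
The index is φ(161) / ord(50) = 132 / 11 = 12.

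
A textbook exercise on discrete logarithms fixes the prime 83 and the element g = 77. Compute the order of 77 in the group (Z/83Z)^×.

41

ord(77) | φ(83) = 83 − 1 = 82 = 2 · 41.
Divisors of 82: 1, 2, 41, 82.
Check 77^d mod 83 for each divisor in increasing order:
77^1 ≡ 77
77^2 ≡ 36
77^41 ≡ 1
Therefore the multiplicative order of 77 modulo 83 is 41.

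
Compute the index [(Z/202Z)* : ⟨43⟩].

2

The order of 43 must divide φ(202) = φ(2)·φ(101) = 1·100 = 100 = 2^2 · 5^2.
Divisors of 100: 1, 2, 4, 5, 10, 20, 25, 50, 100.
Check 43^d mod 202 for each divisor in increasing order:
43^1 ≡ 43
43^2 ≡ 31
43^4 ≡ 153
43^5 ≡ 115
43^10 ≡ 95
43^20 ≡ 137
43^25 ≡ 201
43^50 ≡ 1
So ord_202(43) = 50, hence |⟨43⟩| = 50.
The index is φ(202) / ord(43) = 100 / 50 = 2.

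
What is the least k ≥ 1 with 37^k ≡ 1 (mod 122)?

By Lagrange's theorem, ord_122(37) divides φ(122) = φ(2)·φ(61) = 1·60 = 60 = 2^2 · 3 · 5.
Divisors of 60: 1, 2, 3, 4, 5, 6, 10, 12, 15, 20, 30, 60.
Test each divisor d:
37^1 ≡ 37
37^2 ≡ 27
37^3 ≡ 23
37^4 ≡ 119
37^5 ≡ 11
37^6 ≡ 41
37^10 ≡ 121
37^12 ≡ 95
37^15 ≡ 111
37^20 ≡ 1
Hence ord(37) = 20.

20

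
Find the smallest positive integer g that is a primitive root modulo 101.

φ(101) = 101 − 1 = 100 = 2^2 · 5^2.
g is a primitive root iff g^(100/q) ≢ 1 (mod 101) for each prime q ∈ {2, 5}.
g = 2: 2^50 ≡ 100; 2^20 ≡ 95 — none is 1, so 2 is a primitive root.
Hence the least primitive root of 101 is 2.

2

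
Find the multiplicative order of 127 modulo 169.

By Lagrange's theorem, ord_169(127) divides φ(169) = φ(13^2) = 13·(13−1) = 156 = 2^2 · 3 · 13.
Divisors of 156: 1, 2, 3, 4, 6, 12, 13, 26, 39, 52, 78, 156.
Test each divisor d:
127^1 ≡ 127 (mod 169)
127^2 ≡ 74 (mod 169)
127^3 ≡ 103 (mod 169)
127^4 ≡ 68 (mod 169)
127^6 ≡ 131 (mod 169)
127^12 ≡ 92 (mod 169)
127^13 ≡ 23 (mod 169)
127^26 ≡ 22 (mod 169)
127^39 ≡ 168 (mod 169)
127^52 ≡ 146 (mod 169)
127^78 ≡ 1 (mod 169) ✓
Hence ord(127) = 78.

78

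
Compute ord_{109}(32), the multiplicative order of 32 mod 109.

36

The order of 32 must divide φ(109) = 109 − 1 = 108 = 2^2 · 3^3.
Divisors of 108: 1, 2, 3, 4, 6, 9, 12, 18, 27, 36, 54, 108.
Compute 32^d (mod 109) for the divisors d until we hit 1:
32^1 ≡ 32 (mod 109)
32^2 ≡ 43 (mod 109)
32^3 ≡ 68 (mod 109)
32^4 ≡ 105 (mod 109)
32^6 ≡ 46 (mod 109)
32^9 ≡ 76 (mod 109)
32^12 ≡ 45 (mod 109)
32^18 ≡ 108 (mod 109)
32^27 ≡ 33 (mod 109)
32^36 ≡ 1 (mod 109) ✓
So ord_109(32) = 36.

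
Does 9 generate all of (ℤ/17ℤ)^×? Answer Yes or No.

No

φ(17) = 17 − 1 = 16 = 2^4.
9 is a primitive root mod 17 iff 9^(φ(17)/q) ≢ 1 for every prime q | φ(17), i.e. q ∈ {2}.
9^8 ≡ 1 (mod 17)  [q = 2: ≡ 1 ✗]
9^8 ≡ 1 shows ord(9) | 8, strictly less than φ(17); not a primitive root.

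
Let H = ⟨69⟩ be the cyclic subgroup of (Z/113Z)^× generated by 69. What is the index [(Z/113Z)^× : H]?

14

The order of 69 must divide φ(113) = 113 − 1 = 112 = 2^4 · 7.
Divisors of 112: 1, 2, 4, 7, 8, 14, 16, 28, 56, 112.
Evaluate successive powers at the divisors of 112:
69^1 ≡ 69
69^2 ≡ 15
69^4 ≡ 112
69^7 ≡ 95
69^8 ≡ 1
The order of 69 is 8, so the subgroup it generates has 8 elements.
[(Z/113Z)^× : ⟨69⟩] = 112/8 = 14.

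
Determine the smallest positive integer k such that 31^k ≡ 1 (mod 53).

52

ord(31) | φ(53) = 53 − 1 = 52 = 2^2 · 13.
Divisors of 52: 1, 2, 4, 13, 26, 52.
Compute 31^d (mod 53) for the divisors d until we hit 1:
31^1 ≡ 31 (mod 53)
31^2 ≡ 7 (mod 53)
31^4 ≡ 49 (mod 53)
31^13 ≡ 30 (mod 53)
31^26 ≡ 52 (mod 53)
31^52 ≡ 1 (mod 53) ✓
So ord_53(31) = 52.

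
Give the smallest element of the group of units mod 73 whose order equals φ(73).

5

φ(73) = 73 − 1 = 72 = 2^3 · 3^2.
g is a primitive root iff g^(72/q) ≢ 1 (mod 73) for each prime q ∈ {2, 3}.
g = 2: 2^36 ≡ 1 — hits 1, so not a primitive root.
g = 3: 3^36 ≡ 1 — hits 1, so not a primitive root.
g = 4: 4^36 ≡ 1 — hits 1, so not a primitive root.
g = 5: 5^36 ≡ 72; 5^24 ≡ 8 — none is 1, so 5 is a primitive root.
The smallest primitive root modulo 73 is 5.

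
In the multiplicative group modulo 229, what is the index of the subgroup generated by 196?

Since 196 ∈ (Z/229Z)^×, its order divides φ(229) = 229 − 1 = 228 = 2^2 · 3 · 19.
Divisors of 228: 1, 2, 3, 4, 6, 12, 19, 38, 57, 76, 114, 228.
Test each divisor d:
196^1 ≡ 196 (mod 229)
196^2 ≡ 173 (mod 229)
196^3 ≡ 16 (mod 229)
196^4 ≡ 159 (mod 229)
196^6 ≡ 27 (mod 229)
196^12 ≡ 42 (mod 229)
196^19 ≡ 134 (mod 229)
196^38 ≡ 94 (mod 229)
196^57 ≡ 1 (mod 229) ✓
The order of 196 is 57, so the subgroup it generates has 57 elements.
[(Z/229Z)^× : ⟨196⟩] = 228/57 = 4.

4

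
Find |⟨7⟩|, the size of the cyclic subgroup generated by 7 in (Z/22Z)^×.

The order of 7 must divide φ(22) = φ(2)·φ(11) = 1·10 = 10 = 2 · 5.
Divisors of 10: 1, 2, 5, 10.
Compute 7^d (mod 22) for the divisors d until we hit 1:
7^1 ≡ 7
7^2 ≡ 5
7^5 ≡ 21
7^10 ≡ 1
Hence ord(7) = 10.

10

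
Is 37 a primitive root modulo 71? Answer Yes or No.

No

φ(71) = 71 − 1 = 70 = 2 · 5 · 7.
An element g generates (Z/71Z)^× iff g^(70/q) ≢ 1 (mod 71) for each prime q ∈ {2, 5, 7}.
37^35 ≡ 1 (mod 71)  [q = 2: ≡ 1 ✗]
37^14 ≡ 1 (mod 71)  [q = 5: ≡ 1 ✗]
37^10 ≡ 30 (mod 71)  [q = 7: ≢ 1 ✓]
37^35 ≡ 1 shows ord(37) | 35, strictly less than φ(71); not a primitive root.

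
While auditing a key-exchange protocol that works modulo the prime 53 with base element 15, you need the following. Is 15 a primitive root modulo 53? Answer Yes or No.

No

φ(53) = 53 − 1 = 52 = 2^2 · 13.
An element g generates (Z/53Z)^× iff g^(52/q) ≢ 1 (mod 53) for each prime q ∈ {2, 13}.
15^26 ≡ 1 (mod 53)  [q = 2: ≡ 1 ✗]
15^4 ≡ 10 (mod 53)  [q = 13: ≢ 1 ✓]
Since 15^26 ≡ 1, the order of 15 divides 26 < 52, so 15 is not a primitive root.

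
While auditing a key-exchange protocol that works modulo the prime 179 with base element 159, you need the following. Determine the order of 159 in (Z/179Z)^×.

178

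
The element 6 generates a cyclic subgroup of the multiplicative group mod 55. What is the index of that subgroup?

4

Since 6 ∈ (Z/55Z)^×, its order divides φ(55) = φ(5·11) = (5−1)·(11−1) = 4·10 = 40 = 2^3 · 5.
Divisors of 40: 1, 2, 4, 5, 8, 10, 20, 40.
Test each divisor d:
6^1 ≡ 6
6^2 ≡ 36
6^4 ≡ 31
6^5 ≡ 21
6^8 ≡ 26
6^10 ≡ 1
The order of 6 is 10, so the subgroup it generates has 10 elements.
The index is φ(55) / ord(6) = 40 / 10 = 4.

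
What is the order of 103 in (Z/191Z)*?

By Lagrange's theorem, ord_191(103) divides φ(191) = 191 − 1 = 190 = 2 · 5 · 19.
Divisors of 190: 1, 2, 5, 10, 19, 38, 95, 190.
Compute 103^d (mod 191) for the divisors d until we hit 1:
103^1 ≡ 103 (mod 191)
103^2 ≡ 104 (mod 191)
103^5 ≡ 136 (mod 191)
103^10 ≡ 160 (mod 191)
103^19 ≡ 39 (mod 191)
103^38 ≡ 184 (mod 191)
103^95 ≡ 1 (mod 191) ✓
So ord_191(103) = 95.

95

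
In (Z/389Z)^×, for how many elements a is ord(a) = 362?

0

φ(389) = 389 − 1 = 388 = 2^2 · 97.
In a cyclic group of order 388, there are φ(d) elements of order d for each divisor d of 388, and zero for non-divisors.
362 does not divide 388, so no element of (Z/389Z)^× has order 362.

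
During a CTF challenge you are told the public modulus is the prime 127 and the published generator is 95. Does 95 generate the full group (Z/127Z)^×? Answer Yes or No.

No

φ(127) = 127 − 1 = 126 = 2 · 3^2 · 7.
95 is a primitive root mod 127 iff 95^(φ(127)/q) ≢ 1 for every prime q | φ(127), i.e. q ∈ {2, 3, 7}.
95^63 ≡ 126 (mod 127)  [q = 2: ≢ 1 ✓]
95^42 ≡ 1 (mod 127)  [q = 3: ≡ 1 ✗]
95^18 ≡ 64 (mod 127)  [q = 7: ≢ 1 ✓]
Since 95^42 ≡ 1, the order of 95 divides 42 < 126, so 95 is not a primitive root.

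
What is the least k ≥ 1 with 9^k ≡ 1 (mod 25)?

10

By Lagrange's theorem, ord_25(9) divides φ(25) = φ(5^2) = 5·(5−1) = 20 = 2^2 · 5.
Divisors of 20: 1, 2, 4, 5, 10, 20.
Check 9^d mod 25 for each divisor in increasing order:
9^1 ≡ 9 (mod 25)
9^2 ≡ 6 (mod 25)
9^4 ≡ 11 (mod 25)
9^5 ≡ 24 (mod 25)
9^10 ≡ 1 (mod 25) ✓
So ord_25(9) = 10.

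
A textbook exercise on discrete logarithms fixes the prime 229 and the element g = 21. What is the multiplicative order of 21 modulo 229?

76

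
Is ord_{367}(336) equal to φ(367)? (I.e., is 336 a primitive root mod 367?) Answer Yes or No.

Yes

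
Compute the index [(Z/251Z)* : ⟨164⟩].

2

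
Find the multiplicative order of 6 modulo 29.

By Lagrange's theorem, ord_29(6) divides φ(29) = 29 − 1 = 28 = 2^2 · 7.
Divisors of 28: 1, 2, 4, 7, 14, 28.
Test each divisor d:
6^1 ≡ 6 (mod 29)
6^2 ≡ 7 (mod 29)
6^4 ≡ 20 (mod 29)
6^7 ≡ 28 (mod 29)
6^14 ≡ 1 (mod 29) ✓
Hence ord(6) = 14.

14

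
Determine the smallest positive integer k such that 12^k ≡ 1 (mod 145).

By Lagrange's theorem, ord_145(12) divides φ(145) = φ(5·29) = (5−1)·(29−1) = 4·28 = 112 = 2^4 · 7.
Divisors of 112: 1, 2, 4, 7, 8, 14, 16, 28, 56, 112.
Evaluate successive powers at the divisors of 112:
12^1 ≡ 12 (mod 145)
12^2 ≡ 144 (mod 145)
12^4 ≡ 1 (mod 145) ✓
Therefore the multiplicative order of 12 modulo 145 is 4.

4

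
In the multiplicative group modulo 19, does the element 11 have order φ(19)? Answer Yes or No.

No

φ(19) = 19 − 1 = 18 = 2 · 3^2.
Test 11^(18/q) mod 19 for each prime factor q of 18:
11^9 ≡ 1 (mod 19)  [q = 2: ≡ 1 ✗]
11^6 ≡ 1 (mod 19)  [q = 3: ≡ 1 ✗]
Since 11^9 ≡ 1, the order of 11 divides 9 < 18, so 11 is not a primitive root.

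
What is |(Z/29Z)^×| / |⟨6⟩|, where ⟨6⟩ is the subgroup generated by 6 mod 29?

The order of 6 must divide φ(29) = 29 − 1 = 28 = 2^2 · 7.
Divisors of 28: 1, 2, 4, 7, 14, 28.
Test each divisor d:
6^1 ≡ 6 (mod 29)
6^2 ≡ 7 (mod 29)
6^4 ≡ 20 (mod 29)
6^7 ≡ 28 (mod 29)
6^14 ≡ 1 (mod 29) ✓
So ord_29(6) = 14, hence |⟨6⟩| = 14.
[(Z/29Z)^× : ⟨6⟩] = 28/14 = 2.

2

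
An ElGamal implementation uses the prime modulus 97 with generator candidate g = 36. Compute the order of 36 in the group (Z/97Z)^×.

ord(36) | φ(97) = 97 − 1 = 96 = 2^5 · 3.
Divisors of 96: 1, 2, 3, 4, 6, 8, 12, 16, 24, 32, 48, 96.
Compute 36^d (mod 97) for the divisors d until we hit 1:
36^1 ≡ 36
36^2 ≡ 35
36^3 ≡ 96
36^4 ≡ 61
36^6 ≡ 1
Therefore the multiplicative order of 36 modulo 97 is 6.

6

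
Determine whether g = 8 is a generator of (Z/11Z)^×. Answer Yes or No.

Yes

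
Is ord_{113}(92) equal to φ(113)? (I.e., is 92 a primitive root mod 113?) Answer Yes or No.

Yes

φ(113) = 113 − 1 = 112 = 2^4 · 7.
92 is a primitive root mod 113 iff 92^(φ(113)/q) ≢ 1 for every prime q | φ(113), i.e. q ∈ {2, 7}.
92^56 ≡ 112 (mod 113)  [q = 2: ≢ 1 ✓]
92^16 ≡ 28 (mod 113)  [q = 7: ≢ 1 ✓]
Every test exponent gives a nontrivial residue, hence 92 generates the full group.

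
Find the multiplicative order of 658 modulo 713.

330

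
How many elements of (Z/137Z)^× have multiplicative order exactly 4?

φ(137) = 137 − 1 = 136 = 2^3 · 17.
Since (Z/137Z)^× is cyclic of order 136, the number of elements of order d is φ(d) when d | 136 and 0 otherwise.
4 = 2^2 divides 136, and φ(4) = 2.

2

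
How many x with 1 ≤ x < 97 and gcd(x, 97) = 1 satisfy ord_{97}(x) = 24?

8

φ(97) = 97 − 1 = 96 = 2^5 · 3.
Since (Z/97Z)^× is cyclic of order 96, the number of elements of order d is φ(d) when d | 96 and 0 otherwise.
24 = 2^3 · 3 divides 96, and φ(24) = 8.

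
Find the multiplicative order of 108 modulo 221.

By Lagrange's theorem, ord_221(108) divides φ(221) = φ(13·17) = (13−1)·(17−1) = 12·16 = 192 = 2^6 · 3.
Divisors of 192: 1, 2, 3, 4, 6, 8, 12, 16, 24, 32, 48, 64, 96, 192.
Compute 108^d (mod 221) for the divisors d until we hit 1:
108^1 ≡ 108 (mod 221)
108^2 ≡ 172 (mod 221)
108^3 ≡ 12 (mod 221)
108^4 ≡ 191 (mod 221)
108^6 ≡ 144 (mod 221)
108^8 ≡ 16 (mod 221)
108^12 ≡ 183 (mod 221)
108^16 ≡ 35 (mod 221)
108^24 ≡ 118 (mod 221)
108^32 ≡ 120 (mod 221)
108^48 ≡ 1 (mod 221) ✓
Hence ord(108) = 48.

48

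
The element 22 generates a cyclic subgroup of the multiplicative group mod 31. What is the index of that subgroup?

By Lagrange's theorem, ord_31(22) divides φ(31) = 31 − 1 = 30 = 2 · 3 · 5.
Divisors of 30: 1, 2, 3, 5, 6, 10, 15, 30.
Test each divisor d:
22^1 ≡ 22
22^2 ≡ 19
22^3 ≡ 15
22^5 ≡ 6
22^6 ≡ 8
22^10 ≡ 5
22^15 ≡ 30
22^30 ≡ 1
Thus |⟨22⟩| = ord(22) = 30.
The index is φ(31) / ord(22) = 30 / 30 = 1.

1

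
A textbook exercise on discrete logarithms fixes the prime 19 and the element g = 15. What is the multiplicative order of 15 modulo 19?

ord(15) | φ(19) = 19 − 1 = 18 = 2 · 3^2.
Divisors of 18: 1, 2, 3, 6, 9, 18.
Compute 15^d (mod 19) for the divisors d until we hit 1:
15^1 ≡ 15
15^2 ≡ 16
15^3 ≡ 12
15^6 ≡ 11
15^9 ≡ 18
15^18 ≡ 1
The smallest such exponent is 18, so the order of 15 is 18.

18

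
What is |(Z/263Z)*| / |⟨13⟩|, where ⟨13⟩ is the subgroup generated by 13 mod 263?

The order of 13 must divide φ(263) = 263 − 1 = 262 = 2 · 131.
Divisors of 262: 1, 2, 131, 262.
Evaluate successive powers at the divisors of 262:
13^1 ≡ 13
13^2 ≡ 169
13^131 ≡ 1
The order of 13 is 131, so the subgroup it generates has 131 elements.
The index is φ(263) / ord(13) = 262 / 131 = 2.

2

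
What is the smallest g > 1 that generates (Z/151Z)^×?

φ(151) = 151 − 1 = 150 = 2 · 3 · 5^2.
g is a primitive root iff g^(150/q) ≢ 1 (mod 151) for each prime q ∈ {2, 3, 5}.
g = 2: 2^75 ≡ 1 — hits 1, so not a primitive root.
g = 3: 3^75 ≡ 150; 3^50 ≡ 1 — hits 1, so not a primitive root.
g = 4: 4^75 ≡ 1 — hits 1, so not a primitive root.
g = 5: 5^75 ≡ 1 — hits 1, so not a primitive root.
g = 6: 6^75 ≡ 150; 6^50 ≡ 32; 6^30 ≡ 59 — none is 1, so 6 is a primitive root.
So 6 is the smallest generator of (Z/151Z)^×.

6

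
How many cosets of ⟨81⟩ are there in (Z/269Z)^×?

4

Since 81 ∈ (Z/269Z)^×, its order divides φ(269) = 269 − 1 = 268 = 2^2 · 67.
Divisors of 268: 1, 2, 4, 67, 134, 268.
Compute 81^d (mod 269) for the divisors d until we hit 1:
81^1 ≡ 81 (mod 269)
81^2 ≡ 105 (mod 269)
81^4 ≡ 265 (mod 269)
81^67 ≡ 1 (mod 269) ✓
So ord_269(81) = 67, hence |⟨81⟩| = 67.
Index = |(Z/269Z)^×| / |⟨81⟩| = 268 / 67 = 4.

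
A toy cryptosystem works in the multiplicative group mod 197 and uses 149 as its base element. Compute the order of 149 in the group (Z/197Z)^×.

196

ord(149) | φ(197) = 197 − 1 = 196 = 2^2 · 7^2.
Divisors of 196: 1, 2, 4, 7, 14, 28, 49, 98, 196.
Compute 149^d (mod 197) for the divisors d until we hit 1:
149^1 ≡ 149 (mod 197)
149^2 ≡ 137 (mod 197)
149^4 ≡ 54 (mod 197)
149^7 ≡ 87 (mod 197)
149^14 ≡ 83 (mod 197)
149^28 ≡ 191 (mod 197)
149^49 ≡ 14 (mod 197)
149^98 ≡ 196 (mod 197)
149^196 ≡ 1 (mod 197) ✓
The smallest such exponent is 196, so the order of 149 is 196.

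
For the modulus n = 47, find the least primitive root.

φ(47) = 47 − 1 = 46 = 2 · 23.
Test candidates g = 2, 3, … against the prime factors q ∈ {2, 23} of φ(47): g is a generator iff g^(46/q) ≢ 1 for every such q.
g = 2: 2^23 ≡ 1 — hits 1, so not a primitive root.
g = 3: 3^23 ≡ 1 — hits 1, so not a primitive root.
g = 4: 4^23 ≡ 1 — hits 1, so not a primitive root.
g = 5: 5^23 ≡ 46; 5^2 ≡ 25 — none is 1, so 5 is a primitive root.
So 5 is the smallest generator of (Z/47Z)^×.

5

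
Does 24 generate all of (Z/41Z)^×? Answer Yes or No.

Yes

φ(41) = 41 − 1 = 40 = 2^3 · 5.
It suffices to check that the order of 24 is not a proper divisor of 40: compute 24^(40/q) for q ∈ {2, 5}.
24^20 ≡ 40 (mod 41)  [q = 2: ≢ 1 ✓]
24^8 ≡ 16 (mod 41)  [q = 5: ≢ 1 ✓]
All checks pass, so 24 has order 40 and is a primitive root modulo 41.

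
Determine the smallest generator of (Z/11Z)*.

2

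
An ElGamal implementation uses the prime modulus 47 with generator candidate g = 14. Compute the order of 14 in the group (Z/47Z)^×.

The order of 14 must divide φ(47) = 47 − 1 = 46 = 2 · 23.
Divisors of 46: 1, 2, 23, 46.
Compute 14^d (mod 47) for the divisors d until we hit 1:
14^1 ≡ 14
14^2 ≡ 8
14^23 ≡ 1
Therefore the multiplicative order of 14 modulo 47 is 23.

23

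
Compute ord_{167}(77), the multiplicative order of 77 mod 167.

83

By Lagrange's theorem, ord_167(77) divides φ(167) = 167 − 1 = 166 = 2 · 83.
Divisors of 166: 1, 2, 83, 166.
Test each divisor d:
77^1 ≡ 77 (mod 167)
77^2 ≡ 84 (mod 167)
77^83 ≡ 1 (mod 167) ✓
Hence ord(77) = 83.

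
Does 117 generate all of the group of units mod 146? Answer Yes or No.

Yes

φ(146) = φ(2)·φ(73) = 1·72 = 72 = 2^3 · 3^2.
An element g generates (Z/146Z)^× iff g^(72/q) ≢ 1 (mod 146) for each prime q ∈ {2, 3}.
117^36 ≡ 145 (mod 146)  [q = 2: ≢ 1 ✓]
117^24 ≡ 137 (mod 146)  [q = 3: ≢ 1 ✓]
None equal 1, so ord_146(117) = 72: 117 is a primitive root.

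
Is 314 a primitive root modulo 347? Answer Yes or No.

Yes

φ(347) = 347 − 1 = 346 = 2 · 173.
It suffices to check that the order of 314 is not a proper divisor of 346: compute 314^(346/q) for q ∈ {2, 173}.
314^173 ≡ 346 (mod 347)  [q = 2: ≢ 1 ✓]
314^2 ≡ 48 (mod 347)  [q = 173: ≢ 1 ✓]
All checks pass, so 314 has order 346 and is a primitive root modulo 347.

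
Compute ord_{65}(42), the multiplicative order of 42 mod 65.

12

ord(42) | φ(65) = φ(5·13) = (5−1)·(13−1) = 4·12 = 48 = 2^4 · 3.
Divisors of 48: 1, 2, 3, 4, 6, 8, 12, 16, 24, 48.
Evaluate successive powers at the divisors of 48:
42^1 ≡ 42
42^2 ≡ 9
42^3 ≡ 53
42^4 ≡ 16
42^6 ≡ 14
42^8 ≡ 61
42^12 ≡ 1
The smallest such exponent is 12, so the order of 42 is 12.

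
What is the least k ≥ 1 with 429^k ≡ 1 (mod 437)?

Since 429 ∈ (Z/437Z)^×, its order divides φ(437) = φ(19·23) = (19−1)·(23−1) = 18·22 = 396 = 2^2 · 3^2 · 11.
Divisors of 396: 1, 2, 3, 4, 6, 9, 11, 12, 18, 22, 33, 36, 44, 66, 99, 132, 198, 396.
Evaluate successive powers at the divisors of 396:
429^1 ≡ 429 (mod 437)
429^2 ≡ 64 (mod 437)
429^3 ≡ 362 (mod 437)
429^4 ≡ 163 (mod 437)
429^6 ≡ 381 (mod 437)
429^9 ≡ 267 (mod 437)
429^11 ≡ 45 (mod 437)
429^12 ≡ 77 (mod 437)
429^18 ≡ 58 (mod 437)
429^22 ≡ 277 (mod 437)
429^33 ≡ 229 (mod 437)
429^36 ≡ 305 (mod 437)
429^44 ≡ 254 (mod 437)
429^66 ≡ 1 (mod 437) ✓
So ord_437(429) = 66.

66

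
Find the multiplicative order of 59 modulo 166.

The order of 59 must divide φ(166) = φ(2)·φ(83) = 1·82 = 82 = 2 · 41.
Divisors of 82: 1, 2, 41, 82.
Test each divisor d:
59^1 ≡ 59
59^2 ≡ 161
59^41 ≡ 1
Therefore the multiplicative order of 59 modulo 166 is 41.

41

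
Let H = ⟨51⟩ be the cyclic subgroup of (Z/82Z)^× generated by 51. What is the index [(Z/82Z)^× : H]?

8

The order of 51 must divide φ(82) = φ(2)·φ(41) = 1·40 = 40 = 2^3 · 5.
Divisors of 40: 1, 2, 4, 5, 8, 10, 20, 40.
Test each divisor d:
51^1 ≡ 51 (mod 82)
51^2 ≡ 59 (mod 82)
51^4 ≡ 37 (mod 82)
51^5 ≡ 1 (mod 82) ✓
So ord_82(51) = 5, hence |⟨51⟩| = 5.
Index = |(Z/82Z)^×| / |⟨51⟩| = 40 / 5 = 8.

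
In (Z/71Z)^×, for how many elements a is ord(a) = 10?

4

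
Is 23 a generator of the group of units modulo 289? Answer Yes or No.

Yes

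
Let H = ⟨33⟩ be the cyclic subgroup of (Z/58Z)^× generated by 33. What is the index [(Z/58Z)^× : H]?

2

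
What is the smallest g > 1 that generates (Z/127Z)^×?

3

φ(127) = 127 − 1 = 126 = 2 · 3^2 · 7.
g is a primitive root iff g^(126/q) ≢ 1 (mod 127) for each prime q ∈ {2, 3, 7}.
g = 2: 2^63 ≡ 1 — hits 1, so not a primitive root.
g = 3: 3^63 ≡ 126; 3^42 ≡ 107; 3^18 ≡ 4 — none is 1, so 3 is a primitive root.
So 3 is the smallest generator of (Z/127Z)^×.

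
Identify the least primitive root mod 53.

2

φ(53) = 53 − 1 = 52 = 2^2 · 13.
Test candidates g = 2, 3, … against the prime factors q ∈ {2, 13} of φ(53): g is a generator iff g^(52/q) ≢ 1 for every such q.
g = 2: 2^26 ≡ 52; 2^4 ≡ 16 — none is 1, so 2 is a primitive root.
The smallest primitive root modulo 53 is 2.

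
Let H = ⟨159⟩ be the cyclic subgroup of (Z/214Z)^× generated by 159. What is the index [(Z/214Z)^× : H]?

2

Since 159 ∈ (Z/214Z)^×, its order divides φ(214) = φ(2)·φ(107) = 1·106 = 106 = 2 · 53.
Divisors of 106: 1, 2, 53, 106.
Test each divisor d:
159^1 ≡ 159
159^2 ≡ 29
159^53 ≡ 1
The order of 159 is 53, so the subgroup it generates has 53 elements.
The index is φ(214) / ord(159) = 106 / 53 = 2.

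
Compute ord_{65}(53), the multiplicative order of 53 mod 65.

4

By Lagrange's theorem, ord_65(53) divides φ(65) = φ(5·13) = (5−1)·(13−1) = 4·12 = 48 = 2^4 · 3.
Divisors of 48: 1, 2, 3, 4, 6, 8, 12, 16, 24, 48.
Check 53^d mod 65 for each divisor in increasing order:
53^1 ≡ 53
53^2 ≡ 14
53^3 ≡ 27
53^4 ≡ 1
So ord_65(53) = 4.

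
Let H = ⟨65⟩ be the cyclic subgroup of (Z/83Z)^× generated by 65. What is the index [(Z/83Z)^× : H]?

2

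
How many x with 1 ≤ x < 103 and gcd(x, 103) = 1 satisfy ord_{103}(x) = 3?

2

φ(103) = 103 − 1 = 102 = 2 · 3 · 17.
In a cyclic group of order 102, there are φ(d) elements of order d for each divisor d of 102, and zero for non-divisors.
3 | 102, and φ(3) = 3 − 1 = 2.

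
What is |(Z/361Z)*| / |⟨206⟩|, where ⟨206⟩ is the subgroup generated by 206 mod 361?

2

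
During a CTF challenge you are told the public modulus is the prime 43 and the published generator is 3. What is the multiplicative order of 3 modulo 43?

42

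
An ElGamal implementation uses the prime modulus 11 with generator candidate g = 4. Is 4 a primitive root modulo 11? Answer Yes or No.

No

φ(11) = 11 − 1 = 10 = 2 · 5.
Test 4^(10/q) mod 11 for each prime factor q of 10:
4^5 ≡ 1 (mod 11)  [q = 2: ≡ 1 ✗]
4^2 ≡ 5 (mod 11)  [q = 5: ≢ 1 ✓]
The check at q = 2 fails, so 4 generates a proper subgroup.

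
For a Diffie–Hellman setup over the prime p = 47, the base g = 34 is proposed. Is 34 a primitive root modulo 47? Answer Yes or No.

No

φ(47) = 47 − 1 = 46 = 2 · 23.
An element g generates (Z/47Z)^× iff g^(46/q) ≢ 1 (mod 47) for each prime q ∈ {2, 23}.
34^23 ≡ 1 (mod 47)  [q = 2: ≡ 1 ✗]
34^2 ≡ 28 (mod 47)  [q = 23: ≢ 1 ✓]
34^23 ≡ 1 shows ord(34) | 23, strictly less than φ(47); not a primitive root.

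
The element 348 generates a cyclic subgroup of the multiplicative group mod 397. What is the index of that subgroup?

4

Since 348 ∈ (Z/397Z)^×, its order divides φ(397) = 397 − 1 = 396 = 2^2 · 3^2 · 11.
Divisors of 396: 1, 2, 3, 4, 6, 9, 11, 12, 18, 22, 33, 36, 44, 66, 99, 132, 198, 396.
Compute 348^d (mod 397) for the divisors d until we hit 1:
348^1 ≡ 348
348^2 ≡ 19
348^3 ≡ 260
348^4 ≡ 361
348^6 ≡ 110
348^9 ≡ 16
348^11 ≡ 304
348^12 ≡ 190
348^18 ≡ 256
348^22 ≡ 312
348^33 ≡ 362
348^36 ≡ 31
348^44 ≡ 79
348^66 ≡ 34
348^99 ≡ 1
Thus |⟨348⟩| = ord(348) = 99.
[(Z/397Z)^× : ⟨348⟩] = 396/99 = 4.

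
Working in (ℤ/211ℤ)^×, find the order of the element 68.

70

By Lagrange's theorem, ord_211(68) divides φ(211) = 211 − 1 = 210 = 2 · 3 · 5 · 7.
Divisors of 210: 1, 2, 3, 5, 6, 7, 10, 14, 15, 21, 30, 35, 42, 70, 105, 210.
Evaluate successive powers at the divisors of 210:
68^1 ≡ 68 (mod 211)
68^2 ≡ 193 (mod 211)
68^3 ≡ 42 (mod 211)
68^5 ≡ 88 (mod 211)
68^6 ≡ 76 (mod 211)
68^7 ≡ 104 (mod 211)
68^10 ≡ 148 (mod 211)
68^14 ≡ 55 (mod 211)
68^15 ≡ 153 (mod 211)
68^21 ≡ 23 (mod 211)
68^30 ≡ 199 (mod 211)
68^35 ≡ 210 (mod 211)
68^42 ≡ 107 (mod 211)
68^70 ≡ 1 (mod 211) ✓
Therefore the multiplicative order of 68 modulo 211 is 70.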